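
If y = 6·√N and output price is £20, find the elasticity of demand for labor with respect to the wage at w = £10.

ε = -2

MP_N = (1/2)·6·N^(-1/2), so P·MP_N = w gives 60·N^(-1/2) = w.
Solving, N(w) = (60/w)^(2). This is a constant-elasticity form: N ∝ w^(−2), so ε = −2.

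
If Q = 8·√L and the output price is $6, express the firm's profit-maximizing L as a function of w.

L(w) = 576/w²

MP_L = (1/2)·8·L^(-1/2) = 4·L^(-1/2).
Setting P·MP_L = w: 24·L^(-1/2) = w.
Solving for L: L^(-1/2) = w/24, so L = (24/w)^(2).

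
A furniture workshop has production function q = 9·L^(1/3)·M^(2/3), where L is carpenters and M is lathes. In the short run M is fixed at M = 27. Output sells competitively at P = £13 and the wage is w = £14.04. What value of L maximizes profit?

With M = 27, MP_L = (1/3)·9·L^(-2/3)·27^(2/3) = 27·L^(-2/3).
Profit maximization for a price taker requires P·MP_L = w: 13·27·L^(-2/3) = 14.04.
So L^(-2/3) = 0.04, which gives L = 125.

L* = 125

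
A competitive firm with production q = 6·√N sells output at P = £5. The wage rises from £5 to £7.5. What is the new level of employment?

From P·MP_N = w with MP_N = 3·N^(-1/2), the labor demand is N(w) = (15/w)^(2).
At w = 5: N = 9. At w = 7.5: N = 4.

N* = 4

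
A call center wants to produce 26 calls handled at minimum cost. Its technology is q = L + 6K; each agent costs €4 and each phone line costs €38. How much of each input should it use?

The inputs are perfect substitutes, so the firm uses whichever has the lower cost per unit of output.
Cost per unit of output via L is 4; via K it is 19/3. L is cheaper.
Producing q = 26 with L alone: L = 26, K = 0.

L* = 26, K* = 0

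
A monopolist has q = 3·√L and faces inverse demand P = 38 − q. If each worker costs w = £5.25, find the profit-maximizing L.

Marginal revenue from the inverse demand is MR = 38 − 2q.
The marginal product is MP_L = 1.5·L^(-1/2).
A monopolist hires until marginal revenue product equals the wage: MR·MP_L = w.
At L, q = 3·√L. Substituting and solving: (38 − 6·√L)·1.5·L^(-1/2) = 5.25 gives L = 16.

L* = 16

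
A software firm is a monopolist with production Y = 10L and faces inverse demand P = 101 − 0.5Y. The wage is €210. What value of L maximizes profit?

L* = 8

Marginal revenue from the inverse demand is MR = 101 − Y.
The marginal product is MP_L = 10.
A monopolist hires until marginal revenue product equals the wage: MR·MP_L = w.
(101 − 10L)·10 = 210, so L = 8.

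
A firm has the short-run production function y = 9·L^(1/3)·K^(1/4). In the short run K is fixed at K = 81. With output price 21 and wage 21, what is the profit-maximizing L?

With K = 81, MP_L = (1/3)·9·L^(-2/3)·81^(1/4) = 9·L^(-2/3).
Profit maximization for a price taker requires P·MP_L = w: 21·9·L^(-2/3) = 21.
So L^(-2/3) = 1/9, which gives L = 27.

L* = 27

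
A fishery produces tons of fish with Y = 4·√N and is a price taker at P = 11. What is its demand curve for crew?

MP_N = (1/2)·4·N^(-1/2) = 2·N^(-1/2).
Setting P·MP_N = w: 22·N^(-1/2) = w.
Solving for N: N^(-1/2) = w/22, so N = (22/w)^(2).

N(w) = 484/w²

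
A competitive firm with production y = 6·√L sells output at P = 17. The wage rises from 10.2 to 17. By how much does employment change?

From P·MP_L = w with MP_L = 3·L^(-1/2), the labor demand is L(w) = (51/w)^(2).
At w = 10.2: L = 25. At w = 17: L = 9.
ΔL = 9 − 25 = -16.

ΔL = -16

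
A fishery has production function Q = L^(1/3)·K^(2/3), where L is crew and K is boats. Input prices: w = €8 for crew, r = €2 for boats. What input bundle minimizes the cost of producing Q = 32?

L* = 8, K* = 64

Cost minimization requires the marginal rate of technical substitution to equal the input-price ratio: MP_L/MP_K = w/r.
Here MP_L/MP_K = (1/3)·(K/L)/(2/3) = 0.5·(K/L). Setting this equal to 8/2 = 4 gives K = 8L.
Substituting into Q = 32: L^(1/3)·(8L)^(2/3) = 32.
Solving, L = 8 and K = 64.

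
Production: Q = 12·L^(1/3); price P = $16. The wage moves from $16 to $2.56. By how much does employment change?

From P·MP_L = w with MP_L = 4·L^(-2/3), the labor demand is L(w) = (64/w)^(3/2).
At w = 16: L = 8. At w = 2.56: L = 125.
ΔL = 125 − 8 = 117.

ΔL = 117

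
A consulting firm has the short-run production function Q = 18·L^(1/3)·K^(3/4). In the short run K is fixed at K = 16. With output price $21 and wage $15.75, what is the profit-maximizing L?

With K = 16, MP_L = (1/3)·18·L^(-2/3)·16^(3/4) = 48·L^(-2/3).
Profit maximization for a price taker requires P·MP_L = w: 21·48·L^(-2/3) = 15.75.
So L^(-2/3) = 0.015625, which gives L = 512.

L* = 512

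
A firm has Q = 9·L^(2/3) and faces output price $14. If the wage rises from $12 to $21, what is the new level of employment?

From P·MP_L = w with MP_L = 6·L^(-1/3), the labor demand is L(w) = (84/w)^(3).
At w = 12: L = 343. At w = 21: L = 64.

L* = 64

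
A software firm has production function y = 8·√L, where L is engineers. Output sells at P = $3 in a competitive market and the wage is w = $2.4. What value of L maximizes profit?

MP_L = (1/2)·8·L^(-1/2) = 4·L^(-1/2).
Profit maximization for a price taker requires P·MP_L = w: 3·4·L^(-1/2) = 2.4.
So L^(-1/2) = 0.2, which gives L = 25.

L* = 25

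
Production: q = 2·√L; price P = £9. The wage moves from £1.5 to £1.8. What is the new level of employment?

L* = 25

From P·MP_L = w with MP_L = L^(-1/2), the labor demand is L(w) = (9/w)^(2).
At w = 1.5: L = 36. At w = 1.8: L = 25.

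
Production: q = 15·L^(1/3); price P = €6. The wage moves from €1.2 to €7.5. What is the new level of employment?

From P·MP_L = w with MP_L = 5·L^(-2/3), the labor demand is L(w) = (30/w)^(3/2).
At w = 1.2: L = 125. At w = 7.5: L = 8.

L* = 8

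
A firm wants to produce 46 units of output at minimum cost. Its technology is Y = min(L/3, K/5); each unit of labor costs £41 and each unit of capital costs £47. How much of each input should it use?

L* = 138, K* = 230

With a fixed-proportions technology, the cost-minimizing bundle uses no slack in either input: L/3 = K/5 = Y.
So L = 3·46 = 138 and K = 5·46 = 230.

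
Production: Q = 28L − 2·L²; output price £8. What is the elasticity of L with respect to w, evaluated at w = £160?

ε = -2.5

From P·MP_L = w with MP_L = 28 − 4L, labor demand is L(w) = (28 − w/8)/4.
dL/dw = −1/(32) = -0.03125.
At w = 160, L = 2, so ε = (dL/dw)·(w/L) = (-0.03125)·(160/2) = -2.5.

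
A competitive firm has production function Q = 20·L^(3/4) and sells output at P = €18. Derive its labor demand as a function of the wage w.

MP_L = (3/4)·20·L^(-1/4) = 15·L^(-1/4).
Setting P·MP_L = w: 270·L^(-1/4) = w.
Solving for L: L^(-1/4) = w/270, so L = (270/w)^(4).

L(w) = (270/w)^(4)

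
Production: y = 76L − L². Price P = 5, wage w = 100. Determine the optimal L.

L* = 28

The marginal product of L is MP_L = 76 − 2L.
A price-taking firm hires until the value of the marginal product equals the wage: P·MP_L = w, so 5·(76 − 2L) = 100.
Then 76 − 2L = 20, giving L = 28.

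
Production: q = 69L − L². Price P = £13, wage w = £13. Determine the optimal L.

The marginal product of L is MP_L = 69 − 2L.
A price-taking firm hires until the value of the marginal product equals the wage: P·MP_L = w, so 13·(69 − 2L) = 13.
Then 69 − 2L = 1, giving L = 34.

L* = 34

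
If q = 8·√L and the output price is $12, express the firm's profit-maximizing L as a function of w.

MP_L = (1/2)·8·L^(-1/2) = 4·L^(-1/2).
Setting P·MP_L = w: 48·L^(-1/2) = w.
Solving for L: L^(-1/2) = w/48, so L = (48/w)^(2).

L(w) = 2304/w²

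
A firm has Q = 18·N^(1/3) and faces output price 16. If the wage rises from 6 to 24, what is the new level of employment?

N* = 8

From P·MP_N = w with MP_N = 6·N^(-2/3), the labor demand is N(w) = (96/w)^(3/2).
At w = 6: N = 64. At w = 24: N = 8.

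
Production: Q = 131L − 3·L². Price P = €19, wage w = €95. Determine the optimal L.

L* = 21

The marginal product of L is MP_L = 131 − 6L.
A price-taking firm hires until the value of the marginal product equals the wage: P·MP_L = w, so 19·(131 − 6L) = 95.
Then 131 − 6L = 5, giving L = 21.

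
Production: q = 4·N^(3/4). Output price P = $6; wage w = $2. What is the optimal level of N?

N* = 6561

MP_N = (3/4)·4·N^(-1/4) = 3·N^(-1/4).
Profit maximization for a price taker requires P·MP_N = w: 6·3·N^(-1/4) = 2.
So N^(-1/4) = 1/9, which gives N = 6561.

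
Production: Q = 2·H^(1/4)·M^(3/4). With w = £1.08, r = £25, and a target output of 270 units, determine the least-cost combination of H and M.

H* = 625, M* = 81

Cost minimization requires the marginal rate of technical substitution to equal the input-price ratio: MP_H/MP_M = w/r.
Here MP_H/MP_M = (1/4)·(M/H)/(3/4) = (1/3)·(M/H). Setting this equal to 1.08/25 = 0.0432 gives M = 0.1296H.
Substituting into Q = 270: 2·H^(1/4)·(0.1296H)^(3/4) = 270.
Solving, H = 625 and M = 81.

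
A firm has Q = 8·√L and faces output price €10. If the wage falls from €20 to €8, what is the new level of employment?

From P·MP_L = w with MP_L = 4·L^(-1/2), the labor demand is L(w) = (40/w)^(2).
At w = 20: L = 4. At w = 8: L = 25.

L* = 25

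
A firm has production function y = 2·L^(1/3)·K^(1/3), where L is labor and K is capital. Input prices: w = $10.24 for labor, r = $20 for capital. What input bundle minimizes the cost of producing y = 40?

L* = 125, K* = 64

Cost minimization requires the marginal rate of technical substitution to equal the input-price ratio: MP_L/MP_K = w/r.
Here MP_L/MP_K = (1/3)·(K/L)/(1/3) = (K/L). Setting this equal to 10.24/20 = 0.512 gives K = 0.512L.
Substituting into y = 40: 2·L^(1/3)·(0.512L)^(1/3) = 40.
Solving, L = 125 and K = 64.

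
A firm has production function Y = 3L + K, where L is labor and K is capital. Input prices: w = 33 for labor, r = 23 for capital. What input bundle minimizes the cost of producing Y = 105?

The inputs are perfect substitutes, so the firm uses whichever has the lower cost per unit of output.
Cost per unit of output via L is 11; via K it is 23. L is cheaper.
Producing Y = 105 with L alone: L = 35, K = 0.

L* = 35, K* = 0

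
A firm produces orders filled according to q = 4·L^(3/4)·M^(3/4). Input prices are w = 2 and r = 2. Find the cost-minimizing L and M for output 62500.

Cost minimization requires the marginal rate of technical substitution to equal the input-price ratio: MP_L/MP_M = w/r.
Here MP_L/MP_M = (3/4)·(M/L)/(3/4) = (M/L). Setting this equal to 2/2 = 1 gives M = L.
Substituting into q = 62500: 4·L^(3/4)·(L)^(3/4) = 62500.
Solving, L = 625 and M = 625.

L* = 625, M* = 625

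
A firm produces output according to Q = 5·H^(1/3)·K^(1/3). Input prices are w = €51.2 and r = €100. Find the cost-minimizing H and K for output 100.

Cost minimization requires the marginal rate of technical substitution to equal the input-price ratio: MP_H/MP_K = w/r.
Here MP_H/MP_K = (1/3)·(K/H)/(1/3) = (K/H). Setting this equal to 51.2/100 = 0.512 gives K = 0.512H.
Substituting into Q = 100: 5·H^(1/3)·(0.512H)^(1/3) = 100.
Solving, H = 125 and K = 64.

H* = 125, K* = 64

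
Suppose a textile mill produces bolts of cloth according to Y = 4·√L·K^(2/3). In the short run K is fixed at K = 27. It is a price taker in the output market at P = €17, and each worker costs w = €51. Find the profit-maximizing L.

L* = 36

With K = 27, MP_L = (1/2)·4·L^(-1/2)·27^(2/3) = 18·L^(-1/2).
Profit maximization for a price taker requires P·MP_L = w: 17·18·L^(-1/2) = 51.
So L^(-1/2) = 1/6, which gives L = 36.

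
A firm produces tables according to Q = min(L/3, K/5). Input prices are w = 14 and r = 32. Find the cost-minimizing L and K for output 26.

L* = 78, K* = 130

With a fixed-proportions technology, the cost-minimizing bundle uses no slack in either input: L/3 = K/5 = Q.
So L = 3·26 = 78 and K = 5·26 = 130.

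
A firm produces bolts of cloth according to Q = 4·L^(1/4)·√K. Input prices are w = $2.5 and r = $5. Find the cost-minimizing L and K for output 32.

L* = 16, K* = 16

Cost minimization requires the marginal rate of technical substitution to equal the input-price ratio: MP_L/MP_K = w/r.
Here MP_L/MP_K = (1/4)·(K/L)/(1/2) = 0.5·(K/L). Setting this equal to 2.5/5 = 0.5 gives K = L.
Substituting into Q = 32: 4·L^(1/4)·(L)^(1/2) = 32.
Solving, L = 16 and K = 16.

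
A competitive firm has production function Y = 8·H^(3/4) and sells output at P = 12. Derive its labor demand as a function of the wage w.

H(w) = (72/w)^(4)

MP_H = (3/4)·8·H^(-1/4) = 6·H^(-1/4).
Setting P·MP_H = w: 72·H^(-1/4) = w.
Solving for H: H^(-1/4) = w/72, so H = (72/w)^(4).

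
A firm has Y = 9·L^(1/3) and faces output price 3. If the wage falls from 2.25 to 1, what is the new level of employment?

From P·MP_L = w with MP_L = 3·L^(-2/3), the labor demand is L(w) = (9/w)^(3/2).
At w = 2.25: L = 8. At w = 1: L = 27.

L* = 27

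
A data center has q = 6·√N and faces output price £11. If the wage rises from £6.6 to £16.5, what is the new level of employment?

From P·MP_N = w with MP_N = 3·N^(-1/2), the labor demand is N(w) = (33/w)^(2).
At w = 6.6: N = 25. At w = 16.5: N = 4.

N* = 4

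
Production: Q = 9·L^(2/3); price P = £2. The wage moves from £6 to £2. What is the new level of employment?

L* = 216

From P·MP_L = w with MP_L = 6·L^(-1/3), the labor demand is L(w) = (12/w)^(3).
At w = 6: L = 8. At w = 2: L = 216.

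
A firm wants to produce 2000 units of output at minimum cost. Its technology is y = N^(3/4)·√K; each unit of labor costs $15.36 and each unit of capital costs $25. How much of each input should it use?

N* = 625, K* = 256

Cost minimization requires the marginal rate of technical substitution to equal the input-price ratio: MP_N/MP_K = w/r.
Here MP_N/MP_K = (3/4)·(K/N)/(1/2) = 1.5·(K/N). Setting this equal to 15.36/25 = 0.6144 gives K = 0.4096N.
Substituting into y = 2000: N^(3/4)·(0.4096N)^(1/2) = 2000.
Solving, N = 625 and K = 256.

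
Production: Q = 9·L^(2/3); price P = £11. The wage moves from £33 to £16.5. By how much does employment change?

ΔL = 56

From P·MP_L = w with MP_L = 6·L^(-1/3), the labor demand is L(w) = (66/w)^(3).
At w = 33: L = 8. At w = 16.5: L = 64.
ΔL = 64 − 8 = 56.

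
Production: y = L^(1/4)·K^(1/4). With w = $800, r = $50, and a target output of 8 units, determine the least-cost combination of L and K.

Cost minimization requires the marginal rate of technical substitution to equal the input-price ratio: MP_L/MP_K = w/r.
Here MP_L/MP_K = (1/4)·(K/L)/(1/4) = (K/L). Setting this equal to 800/50 = 16 gives K = 16L.
Substituting into y = 8: L^(1/4)·(16L)^(1/4) = 8.
Solving, L = 16 and K = 256.

L* = 16, K* = 256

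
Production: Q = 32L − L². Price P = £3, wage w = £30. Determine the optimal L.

L* = 11

The marginal product of L is MP_L = 32 − 2L.
A price-taking firm hires until the value of the marginal product equals the wage: P·MP_L = w, so 3·(32 − 2L) = 30.
Then 32 − 2L = 10, giving L = 11.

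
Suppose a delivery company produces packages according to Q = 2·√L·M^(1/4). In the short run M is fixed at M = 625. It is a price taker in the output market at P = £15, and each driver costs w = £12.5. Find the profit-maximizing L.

L* = 36

With M = 625, MP_L = (1/2)·2·L^(-1/2)·625^(1/4) = 5·L^(-1/2).
Profit maximization for a price taker requires P·MP_L = w: 15·5·L^(-1/2) = 12.5.
So L^(-1/2) = 1/6, which gives L = 36.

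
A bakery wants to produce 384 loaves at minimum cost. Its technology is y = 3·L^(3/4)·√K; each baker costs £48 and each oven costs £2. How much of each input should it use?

L* = 16, K* = 256

Cost minimization requires the marginal rate of technical substitution to equal the input-price ratio: MP_L/MP_K = w/r.
Here MP_L/MP_K = (3/4)·(K/L)/(1/2) = 1.5·(K/L). Setting this equal to 48/2 = 24 gives K = 16L.
Substituting into y = 384: 3·L^(3/4)·(16L)^(1/2) = 384.
Solving, L = 16 and K = 256.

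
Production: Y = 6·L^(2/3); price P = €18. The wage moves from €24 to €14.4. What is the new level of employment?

L* = 125

From P·MP_L = w with MP_L = 4·L^(-1/3), the labor demand is L(w) = (72/w)^(3).
At w = 24: L = 27. At w = 14.4: L = 125.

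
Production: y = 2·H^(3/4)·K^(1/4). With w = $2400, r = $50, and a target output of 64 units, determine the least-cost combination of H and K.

H* = 16, K* = 256

Cost minimization requires the marginal rate of technical substitution to equal the input-price ratio: MP_H/MP_K = w/r.
Here MP_H/MP_K = (3/4)·(K/H)/(1/4) = 3·(K/H). Setting this equal to 2400/50 = 48 gives K = 16H.
Substituting into y = 64: 2·H^(3/4)·(16H)^(1/4) = 64.
Solving, H = 16 and K = 256.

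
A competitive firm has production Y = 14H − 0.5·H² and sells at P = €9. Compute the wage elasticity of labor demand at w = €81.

ε = -1.8

From P·MP_H = w with MP_H = 14 − H, labor demand is H(w) = 14 − w/9.
dH/dw = −1/(9) = -1/9.
At w = 81, H = 5, so ε = (dH/dw)·(w/H) = (-1/9)·(81/5) = -1.8.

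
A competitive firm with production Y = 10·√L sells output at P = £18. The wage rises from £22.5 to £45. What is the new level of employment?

From P·MP_L = w with MP_L = 5·L^(-1/2), the labor demand is L(w) = (90/w)^(2).
At w = 22.5: L = 16. At w = 45: L = 4.

L* = 4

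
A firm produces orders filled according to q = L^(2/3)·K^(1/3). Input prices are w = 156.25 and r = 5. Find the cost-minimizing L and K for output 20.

L* = 8, K* = 125

Cost minimization requires the marginal rate of technical substitution to equal the input-price ratio: MP_L/MP_K = w/r.
Here MP_L/MP_K = (2/3)·(K/L)/(1/3) = 2·(K/L). Setting this equal to 156.25/5 = 31.25 gives K = 15.625L.
Substituting into q = 20: L^(2/3)·(15.625L)^(1/3) = 20.
Solving, L = 8 and K = 125.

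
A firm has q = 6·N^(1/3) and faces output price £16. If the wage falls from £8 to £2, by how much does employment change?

From P·MP_N = w with MP_N = 2·N^(-2/3), the labor demand is N(w) = (32/w)^(3/2).
At w = 8: N = 8. At w = 2: N = 64.
ΔN = 64 − 8 = 56.

ΔN = 56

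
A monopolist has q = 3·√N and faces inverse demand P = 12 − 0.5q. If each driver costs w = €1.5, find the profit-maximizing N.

Marginal revenue from the inverse demand is MR = 12 − q.
The marginal product is MP_N = 1.5·N^(-1/2).
A monopolist hires until marginal revenue product equals the wage: MR·MP_N = w.
At N, q = 3·√N. Substituting and solving: (12 − 3·√N)·1.5·N^(-1/2) = 1.5 gives N = 9.

N* = 9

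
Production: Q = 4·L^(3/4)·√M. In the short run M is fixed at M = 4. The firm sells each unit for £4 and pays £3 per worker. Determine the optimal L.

With M = 4, MP_L = (3/4)·4·L^(-1/4)·4^(1/2) = 6·L^(-1/4).
Profit maximization for a price taker requires P·MP_L = w: 4·6·L^(-1/4) = 3.
So L^(-1/4) = 0.125, which gives L = 4096.

L* = 4096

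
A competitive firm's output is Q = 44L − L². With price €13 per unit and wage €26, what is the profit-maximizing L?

L* = 21

The marginal product of L is MP_L = 44 − 2L.
A price-taking firm hires until the value of the marginal product equals the wage: P·MP_L = w, so 13·(44 − 2L) = 26.
Then 44 − 2L = 2, giving L = 21.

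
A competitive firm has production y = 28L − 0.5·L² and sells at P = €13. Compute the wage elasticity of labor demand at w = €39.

From P·MP_L = w with MP_L = 28 − L, labor demand is L(w) = 28 − w/13.
dL/dw = −1/(13) = -1/13.
At w = 39, L = 25, so ε = (dL/dw)·(w/L) = (-1/13)·(39/25) = -0.12.

ε = -0.12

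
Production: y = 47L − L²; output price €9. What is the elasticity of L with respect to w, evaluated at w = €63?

ε = -0.175

From P·MP_L = w with MP_L = 47 − 2L, labor demand is L(w) = (47 − w/9)/2.
dL/dw = −1/(18) = -1/18.
At w = 63, L = 20, so ε = (dL/dw)·(w/L) = (-1/18)·(63/20) = -0.175.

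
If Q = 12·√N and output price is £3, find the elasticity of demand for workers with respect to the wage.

ε = -2

MP_N = (1/2)·12·N^(-1/2), so P·MP_N = w gives 18·N^(-1/2) = w.
Solving, N(w) = (18/w)^(2). This is a constant-elasticity form: N ∝ w^(−2), so ε = −2.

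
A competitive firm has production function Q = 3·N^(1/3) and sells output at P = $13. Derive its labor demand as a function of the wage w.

N(w) = (13/w)^(3/2)

MP_N = (1/3)·3·N^(-2/3) = N^(-2/3).
Setting P·MP_N = w: 13·N^(-2/3) = w.
Solving for N: N^(-2/3) = w/13, so N = (13/w)^(3/2).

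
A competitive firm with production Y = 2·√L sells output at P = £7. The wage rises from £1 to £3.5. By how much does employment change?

From P·MP_L = w with MP_L = L^(-1/2), the labor demand is L(w) = (7/w)^(2).
At w = 1: L = 49. At w = 3.5: L = 4.
ΔL = 4 − 49 = -45.

ΔL = -45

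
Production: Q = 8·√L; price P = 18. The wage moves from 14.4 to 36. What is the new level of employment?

L* = 4

From P·MP_L = w with MP_L = 4·L^(-1/2), the labor demand is L(w) = (72/w)^(2).
At w = 14.4: L = 25. At w = 36: L = 4.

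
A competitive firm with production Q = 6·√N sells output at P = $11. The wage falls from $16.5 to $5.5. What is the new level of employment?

N* = 36

From P·MP_N = w with MP_N = 3·N^(-1/2), the labor demand is N(w) = (33/w)^(2).
At w = 16.5: N = 4. At w = 5.5: N = 36.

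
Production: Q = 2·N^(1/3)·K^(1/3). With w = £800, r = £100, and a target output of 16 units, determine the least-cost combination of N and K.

N* = 8, K* = 64

Cost minimization requires the marginal rate of technical substitution to equal the input-price ratio: MP_N/MP_K = w/r.
Here MP_N/MP_K = (1/3)·(K/N)/(1/3) = (K/N). Setting this equal to 800/100 = 8 gives K = 8N.
Substituting into Q = 16: 2·N^(1/3)·(8N)^(1/3) = 16.
Solving, N = 8 and K = 64.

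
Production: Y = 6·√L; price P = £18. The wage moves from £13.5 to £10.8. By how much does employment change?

ΔL = 9

From P·MP_L = w with MP_L = 3·L^(-1/2), the labor demand is L(w) = (54/w)^(2).
At w = 13.5: L = 16. At w = 10.8: L = 25.
ΔL = 25 − 16 = 9.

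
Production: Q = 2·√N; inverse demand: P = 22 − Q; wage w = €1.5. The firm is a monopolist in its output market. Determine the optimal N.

N* = 16

Marginal revenue from the inverse demand is MR = 22 − 2Q.
The marginal product is MP_N = N^(-1/2).
A monopolist hires until marginal revenue product equals the wage: MR·MP_N = w.
At N, Q = 2·√N. Substituting and solving: (22 − 4·√N)·N^(-1/2) = 1.5 gives N = 16.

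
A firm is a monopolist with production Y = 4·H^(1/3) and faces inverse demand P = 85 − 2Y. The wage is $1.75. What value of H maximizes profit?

H* = 64

Marginal revenue from the inverse demand is MR = 85 − 4Y.
The marginal product is MP_H = (4/3)·H^(-2/3).
A monopolist hires until marginal revenue product equals the wage: MR·MP_H = w.
At H, Y = 4·H^(1/3). Substituting and solving: (85 − 16·H^(1/3))·(4/3)·H^(-2/3) = 1.75 gives H = 64.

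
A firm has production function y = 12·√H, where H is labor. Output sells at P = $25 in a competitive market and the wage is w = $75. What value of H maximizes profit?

H* = 4

MP_H = (1/2)·12·H^(-1/2) = 6·H^(-1/2).
Profit maximization for a price taker requires P·MP_H = w: 25·6·H^(-1/2) = 75.
So H^(-1/2) = 0.5, which gives H = 4.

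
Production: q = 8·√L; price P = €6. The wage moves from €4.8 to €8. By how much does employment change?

From P·MP_L = w with MP_L = 4·L^(-1/2), the labor demand is L(w) = (24/w)^(2).
At w = 4.8: L = 25. At w = 8: L = 9.
ΔL = 9 − 25 = -16.

ΔL = -16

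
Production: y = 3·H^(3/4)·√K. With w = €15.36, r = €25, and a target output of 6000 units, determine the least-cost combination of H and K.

H* = 625, K* = 256

Cost minimization requires the marginal rate of technical substitution to equal the input-price ratio: MP_H/MP_K = w/r.
Here MP_H/MP_K = (3/4)·(K/H)/(1/2) = 1.5·(K/H). Setting this equal to 15.36/25 = 0.6144 gives K = 0.4096H.
Substituting into y = 6000: 3·H^(3/4)·(0.4096H)^(1/2) = 6000.
Solving, H = 625 and K = 256.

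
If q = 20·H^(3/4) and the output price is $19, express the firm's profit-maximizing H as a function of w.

H(w) = (285/w)^(4)

MP_H = (3/4)·20·H^(-1/4) = 15·H^(-1/4).
Setting P·MP_H = w: 285·H^(-1/4) = w.
Solving for H: H^(-1/4) = w/285, so H = (285/w)^(4).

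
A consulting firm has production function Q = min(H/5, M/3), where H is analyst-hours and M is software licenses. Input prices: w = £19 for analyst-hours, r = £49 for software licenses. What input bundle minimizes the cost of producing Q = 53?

H* = 265, M* = 159

With a fixed-proportions technology, the cost-minimizing bundle uses no slack in either input: H/5 = M/3 = Q.
So H = 5·53 = 265 and M = 3·53 = 159.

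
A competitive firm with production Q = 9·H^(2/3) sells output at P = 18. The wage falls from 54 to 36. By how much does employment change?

From P·MP_H = w with MP_H = 6·H^(-1/3), the labor demand is H(w) = (108/w)^(3).
At w = 54: H = 8. At w = 36: H = 27.
ΔH = 27 − 8 = 19.

ΔH = 19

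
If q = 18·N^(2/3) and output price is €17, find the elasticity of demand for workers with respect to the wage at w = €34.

ε = -3

MP_N = (2/3)·18·N^(-1/3), so P·MP_N = w gives 204·N^(-1/3) = w.
Solving, N(w) = (204/w)^(3). This is a constant-elasticity form: N ∝ w^(−3), so ε = −3.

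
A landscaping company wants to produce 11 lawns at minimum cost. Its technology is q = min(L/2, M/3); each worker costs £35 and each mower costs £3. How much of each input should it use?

L* = 22, M* = 33

With a fixed-proportions technology, the cost-minimizing bundle uses no slack in either input: L/2 = M/3 = q.
So L = 2·11 = 22 and M = 3·11 = 33.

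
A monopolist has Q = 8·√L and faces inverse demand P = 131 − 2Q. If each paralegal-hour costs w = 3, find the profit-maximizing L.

Marginal revenue from the inverse demand is MR = 131 − 4Q.
The marginal product is MP_L = 4·L^(-1/2).
A monopolist hires until marginal revenue product equals the wage: MR·MP_L = w.
At L, Q = 8·√L. Substituting and solving: (131 − 32·√L)·4·L^(-1/2) = 3 gives L = 16.

L* = 16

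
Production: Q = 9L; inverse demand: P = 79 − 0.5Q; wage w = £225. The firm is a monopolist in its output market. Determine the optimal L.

L* = 6

Marginal revenue from the inverse demand is MR = 79 − Q.
The marginal product is MP_L = 9.
A monopolist hires until marginal revenue product equals the wage: MR·MP_L = w.
(79 − 9L)·9 = 225, so L = 6.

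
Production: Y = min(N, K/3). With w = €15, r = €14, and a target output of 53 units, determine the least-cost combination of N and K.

N* = 53, K* = 159

With a fixed-proportions technology, the cost-minimizing bundle uses no slack in either input: N = K/3 = Y.
So N = 53 and K = 3·53 = 159.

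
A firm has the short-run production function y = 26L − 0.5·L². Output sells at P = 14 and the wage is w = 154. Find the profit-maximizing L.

L* = 15

The marginal product of L is MP_L = 26 − L.
A price-taking firm hires until the value of the marginal product equals the wage: P·MP_L = w, so 14·(26 − L) = 154.
Then 26 − L = 11, giving L = 15.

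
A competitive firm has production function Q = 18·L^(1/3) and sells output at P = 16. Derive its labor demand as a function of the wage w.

MP_L = (1/3)·18·L^(-2/3) = 6·L^(-2/3).
Setting P·MP_L = w: 96·L^(-2/3) = w.
Solving for L: L^(-2/3) = w/96, so L = (96/w)^(3/2).

L(w) = (96/w)^(3/2)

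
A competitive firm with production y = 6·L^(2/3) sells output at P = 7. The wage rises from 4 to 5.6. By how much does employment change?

From P·MP_L = w with MP_L = 4·L^(-1/3), the labor demand is L(w) = (28/w)^(3).
At w = 4: L = 343. At w = 5.6: L = 125.
ΔL = 125 − 343 = -218.

ΔL = -218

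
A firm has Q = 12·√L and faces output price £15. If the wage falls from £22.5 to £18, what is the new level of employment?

L* = 25

From P·MP_L = w with MP_L = 6·L^(-1/2), the labor demand is L(w) = (90/w)^(2).
At w = 22.5: L = 16. At w = 18: L = 25.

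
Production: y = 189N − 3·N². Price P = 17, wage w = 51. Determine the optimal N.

N* = 31

The marginal product of N is MP_N = 189 − 6N.
A price-taking firm hires until the value of the marginal product equals the wage: P·MP_N = w, so 17·(189 − 6N) = 51.
Then 189 − 6N = 3, giving N = 31.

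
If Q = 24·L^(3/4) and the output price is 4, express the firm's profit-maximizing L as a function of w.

L(w) = (72/w)^(4)

MP_L = (3/4)·24·L^(-1/4) = 18·L^(-1/4).
Setting P·MP_L = w: 72·L^(-1/4) = w.
Solving for L: L^(-1/4) = w/72, so L = (72/w)^(4).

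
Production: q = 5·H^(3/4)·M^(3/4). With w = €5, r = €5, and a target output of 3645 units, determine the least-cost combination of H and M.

Cost minimization requires the marginal rate of technical substitution to equal the input-price ratio: MP_H/MP_M = w/r.
Here MP_H/MP_M = (3/4)·(M/H)/(3/4) = (M/H). Setting this equal to 5/5 = 1 gives M = H.
Substituting into q = 3645: 5·H^(3/4)·(H)^(3/4) = 3645.
Solving, H = 81 and M = 81.

H* = 81, M* = 81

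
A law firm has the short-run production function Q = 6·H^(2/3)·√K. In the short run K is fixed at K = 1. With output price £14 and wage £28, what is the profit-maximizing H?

With K = 1, MP_H = (2/3)·6·H^(-1/3)·1^(1/2) = 4·H^(-1/3).
Profit maximization for a price taker requires P·MP_H = w: 14·4·H^(-1/3) = 28.
So H^(-1/3) = 0.5, which gives H = 8.

H* = 8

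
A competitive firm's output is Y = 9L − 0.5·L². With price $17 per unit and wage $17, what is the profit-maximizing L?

The marginal product of L is MP_L = 9 − L.
A price-taking firm hires until the value of the marginal product equals the wage: P·MP_L = w, so 17·(9 − L) = 17.
Then 9 − L = 1, giving L = 8.

L* = 8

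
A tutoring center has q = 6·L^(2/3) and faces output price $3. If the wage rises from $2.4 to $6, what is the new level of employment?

From P·MP_L = w with MP_L = 4·L^(-1/3), the labor demand is L(w) = (12/w)^(3).
At w = 2.4: L = 125. At w = 6: L = 8.

L* = 8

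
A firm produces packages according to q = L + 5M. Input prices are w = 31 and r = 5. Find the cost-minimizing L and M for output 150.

L* = 0, M* = 30

The inputs are perfect substitutes, so the firm uses whichever has the lower cost per unit of output.
Cost per unit of output via L is 31; via M it is 1. M is cheaper.
Producing q = 150 with M alone: L = 0, M = 30.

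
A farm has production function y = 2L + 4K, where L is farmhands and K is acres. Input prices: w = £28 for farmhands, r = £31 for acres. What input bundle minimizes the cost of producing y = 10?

The inputs are perfect substitutes, so the firm uses whichever has the lower cost per unit of output.
Cost per unit of output via L is w/2 = 14; via K it is r/4 = 7.75. K is cheaper.
Producing y = 10 with K alone: L = 0, K = 2.5.

L* = 0, K* = 2.5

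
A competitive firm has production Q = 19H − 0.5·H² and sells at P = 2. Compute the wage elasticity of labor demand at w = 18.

ε = -0.9

From P·MP_H = w with MP_H = 19 − H, labor demand is H(w) = 19 − w/2.
dH/dw = −1/(2) = -0.5.
At w = 18, H = 10, so ε = (dH/dw)·(w/H) = (-0.5)·(18/10) = -0.9.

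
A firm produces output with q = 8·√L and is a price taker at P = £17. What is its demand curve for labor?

L(w) = 4624/w²

MP_L = (1/2)·8·L^(-1/2) = 4·L^(-1/2).
Setting P·MP_L = w: 68·L^(-1/2) = w.
Solving for L: L^(-1/2) = w/68, so L = (68/w)^(2).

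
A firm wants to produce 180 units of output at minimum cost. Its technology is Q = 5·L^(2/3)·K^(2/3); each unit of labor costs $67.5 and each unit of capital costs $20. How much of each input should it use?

L* = 8, K* = 27

Cost minimization requires the marginal rate of technical substitution to equal the input-price ratio: MP_L/MP_K = w/r.
Here MP_L/MP_K = (2/3)·(K/L)/(2/3) = (K/L). Setting this equal to 67.5/20 = 3.375 gives K = 3.375L.
Substituting into Q = 180: 5·L^(2/3)·(3.375L)^(2/3) = 180.
Solving, L = 8 and K = 27.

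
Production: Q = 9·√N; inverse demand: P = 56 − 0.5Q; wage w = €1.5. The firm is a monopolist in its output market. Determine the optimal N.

N* = 36

Marginal revenue from the inverse demand is MR = 56 − Q.
The marginal product is MP_N = 4.5·N^(-1/2).
A monopolist hires until marginal revenue product equals the wage: MR·MP_N = w.
At N, Q = 9·√N. Substituting and solving: (56 − 9·√N)·4.5·N^(-1/2) = 1.5 gives N = 36.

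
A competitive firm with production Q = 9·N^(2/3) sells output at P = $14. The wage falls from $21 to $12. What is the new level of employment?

N* = 343

From P·MP_N = w with MP_N = 6·N^(-1/3), the labor demand is N(w) = (84/w)^(3).
At w = 21: N = 64. At w = 12: N = 343.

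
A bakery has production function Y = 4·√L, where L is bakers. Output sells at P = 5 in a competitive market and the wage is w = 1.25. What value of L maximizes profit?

MP_L = (1/2)·4·L^(-1/2) = 2·L^(-1/2).
Profit maximization for a price taker requires P·MP_L = w: 5·2·L^(-1/2) = 1.25.
So L^(-1/2) = 0.125, which gives L = 64.

L* = 64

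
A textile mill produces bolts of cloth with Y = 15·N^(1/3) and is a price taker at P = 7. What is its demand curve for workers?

N(w) = (35/w)^(3/2)

MP_N = (1/3)·15·N^(-2/3) = 5·N^(-2/3).
Setting P·MP_N = w: 35·N^(-2/3) = w.
Solving for N: N^(-2/3) = w/35, so N = (35/w)^(3/2).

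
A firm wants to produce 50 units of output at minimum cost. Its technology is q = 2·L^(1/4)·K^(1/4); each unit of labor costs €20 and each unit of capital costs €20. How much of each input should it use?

Cost minimization requires the marginal rate of technical substitution to equal the input-price ratio: MP_L/MP_K = w/r.
Here MP_L/MP_K = (1/4)·(K/L)/(1/4) = (K/L). Setting this equal to 20/20 = 1 gives K = L.
Substituting into q = 50: 2·L^(1/4)·(L)^(1/4) = 50.
Solving, L = 625 and K = 625.

L* = 625, K* = 625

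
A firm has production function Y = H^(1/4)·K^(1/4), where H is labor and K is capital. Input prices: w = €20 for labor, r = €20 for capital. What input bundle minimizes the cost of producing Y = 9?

Cost minimization requires the marginal rate of technical substitution to equal the input-price ratio: MP_H/MP_K = w/r.
Here MP_H/MP_K = (1/4)·(K/H)/(1/4) = (K/H). Setting this equal to 20/20 = 1 gives K = H.
Substituting into Y = 9: H^(1/4)·(H)^(1/4) = 9.
Solving, H = 81 and K = 81.

H* = 81, K* = 81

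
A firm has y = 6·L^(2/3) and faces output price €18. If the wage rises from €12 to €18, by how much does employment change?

ΔL = -152

From P·MP_L = w with MP_L = 4·L^(-1/3), the labor demand is L(w) = (72/w)^(3).
At w = 12: L = 216. At w = 18: L = 64.
ΔL = 64 − 216 = -152.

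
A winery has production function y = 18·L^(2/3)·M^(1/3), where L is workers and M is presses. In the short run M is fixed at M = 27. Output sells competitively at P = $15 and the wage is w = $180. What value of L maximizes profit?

With M = 27, MP_L = (2/3)·18·L^(-1/3)·27^(1/3) = 36·L^(-1/3).
Profit maximization for a price taker requires P·MP_L = w: 15·36·L^(-1/3) = 180.
So L^(-1/3) = 1/3, which gives L = 27.

L* = 27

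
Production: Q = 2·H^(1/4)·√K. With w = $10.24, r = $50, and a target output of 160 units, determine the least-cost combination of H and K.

H* = 625, K* = 256

Cost minimization requires the marginal rate of technical substitution to equal the input-price ratio: MP_H/MP_K = w/r.
Here MP_H/MP_K = (1/4)·(K/H)/(1/2) = 0.5·(K/H). Setting this equal to 10.24/50 = 0.2048 gives K = 0.4096H.
Substituting into Q = 160: 2·H^(1/4)·(0.4096H)^(1/2) = 160.
Solving, H = 625 and K = 256.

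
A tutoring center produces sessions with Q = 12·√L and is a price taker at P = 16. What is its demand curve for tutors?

L(w) = 9216/w²

MP_L = (1/2)·12·L^(-1/2) = 6·L^(-1/2).
Setting P·MP_L = w: 96·L^(-1/2) = w.
Solving for L: L^(-1/2) = w/96, so L = (96/w)^(2).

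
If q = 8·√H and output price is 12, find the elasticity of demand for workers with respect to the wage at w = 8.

MP_H = (1/2)·8·H^(-1/2), so P·MP_H = w gives 48·H^(-1/2) = w.
Solving, H(w) = (48/w)^(2). This is a constant-elasticity form: H ∝ w^(−2), so ε = −2.

ε = -2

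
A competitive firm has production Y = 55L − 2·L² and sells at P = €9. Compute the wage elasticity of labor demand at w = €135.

From P·MP_L = w with MP_L = 55 − 4L, labor demand is L(w) = (55 − w/9)/4.
dL/dw = −1/(36) = -1/36.
At w = 135, L = 10, so ε = (dL/dw)·(w/L) = (-1/36)·(135/10) = -0.375.

ε = -0.375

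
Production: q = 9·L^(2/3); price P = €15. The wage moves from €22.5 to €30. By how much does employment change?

From P·MP_L = w with MP_L = 6·L^(-1/3), the labor demand is L(w) = (90/w)^(3).
At w = 22.5: L = 64. At w = 30: L = 27.
ΔL = 27 − 64 = -37.

ΔL = -37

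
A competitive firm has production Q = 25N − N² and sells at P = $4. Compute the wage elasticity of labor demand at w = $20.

From P·MP_N = w with MP_N = 25 − 2N, labor demand is N(w) = (25 − w/4)/2.
dN/dw = −1/(8) = -0.125.
At w = 20, N = 10, so ε = (dN/dw)·(w/N) = (-0.125)·(20/10) = -0.25.

ε = -0.25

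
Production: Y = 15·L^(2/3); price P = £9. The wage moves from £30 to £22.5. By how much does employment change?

ΔL = 37

From P·MP_L = w with MP_L = 10·L^(-1/3), the labor demand is L(w) = (90/w)^(3).
At w = 30: L = 27. At w = 22.5: L = 64.
ΔL = 64 − 27 = 37.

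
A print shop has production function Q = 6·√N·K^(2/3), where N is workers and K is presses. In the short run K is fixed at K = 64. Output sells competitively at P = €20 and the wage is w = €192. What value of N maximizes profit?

With K = 64, MP_N = (1/2)·6·N^(-1/2)·64^(2/3) = 48·N^(-1/2).
Profit maximization for a price taker requires P·MP_N = w: 20·48·N^(-1/2) = 192.
So N^(-1/2) = 0.2, which gives N = 25.

N* = 25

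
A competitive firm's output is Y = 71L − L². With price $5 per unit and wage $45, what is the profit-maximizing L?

The marginal product of L is MP_L = 71 − 2L.
A price-taking firm hires until the value of the marginal product equals the wage: P·MP_L = w, so 5·(71 − 2L) = 45.
Then 71 − 2L = 9, giving L = 31.

L* = 31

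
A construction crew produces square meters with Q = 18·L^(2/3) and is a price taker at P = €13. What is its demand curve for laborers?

MP_L = (2/3)·18·L^(-1/3) = 12·L^(-1/3).
Setting P·MP_L = w: 156·L^(-1/3) = w.
Solving for L: L^(-1/3) = w/156, so L = (156/w)^(3).

L(w) = 3796416/w³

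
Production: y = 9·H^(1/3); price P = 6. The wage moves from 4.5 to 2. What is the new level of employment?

H* = 27

From P·MP_H = w with MP_H = 3·H^(-2/3), the labor demand is H(w) = (18/w)^(3/2).
At w = 4.5: H = 8. At w = 2: H = 27.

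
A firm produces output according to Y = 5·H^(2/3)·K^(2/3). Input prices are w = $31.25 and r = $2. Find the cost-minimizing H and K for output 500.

H* = 8, K* = 125

Cost minimization requires the marginal rate of technical substitution to equal the input-price ratio: MP_H/MP_K = w/r.
Here MP_H/MP_K = (2/3)·(K/H)/(2/3) = (K/H). Setting this equal to 31.25/2 = 15.625 gives K = 15.625H.
Substituting into Y = 500: 5·H^(2/3)·(15.625H)^(2/3) = 500.
Solving, H = 8 and K = 125.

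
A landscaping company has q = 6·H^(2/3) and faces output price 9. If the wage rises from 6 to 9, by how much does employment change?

ΔH = -152

From P·MP_H = w with MP_H = 4·H^(-1/3), the labor demand is H(w) = (36/w)^(3).
At w = 6: H = 216. At w = 9: H = 64.
ΔH = 64 − 216 = -152.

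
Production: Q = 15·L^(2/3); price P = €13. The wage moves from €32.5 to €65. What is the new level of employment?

From P·MP_L = w with MP_L = 10·L^(-1/3), the labor demand is L(w) = (130/w)^(3).
At w = 32.5: L = 64. At w = 65: L = 8.

L* = 8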